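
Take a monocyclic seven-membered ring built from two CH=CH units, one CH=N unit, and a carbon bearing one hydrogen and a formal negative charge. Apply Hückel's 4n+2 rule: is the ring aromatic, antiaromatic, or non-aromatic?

Antiaromatic

Every ring atom contributes a p orbital perpendicular to the ring (every atom in a ring double bond is sp² and brings one electron to the p orbital; each sp² =N– keeps its lone pair in-plane and puts one electron into the π system; the carbanion's lone pair occupies the p orbital), so the π system is cyclic and fully conjugated.
Tallying contributions gives 3 × 2 = 6 from the double-bond units + 2 from the CH(-) atom = 8.
8 is a 4n count (n = 2), so the planar conjugated ring is antiaromatic.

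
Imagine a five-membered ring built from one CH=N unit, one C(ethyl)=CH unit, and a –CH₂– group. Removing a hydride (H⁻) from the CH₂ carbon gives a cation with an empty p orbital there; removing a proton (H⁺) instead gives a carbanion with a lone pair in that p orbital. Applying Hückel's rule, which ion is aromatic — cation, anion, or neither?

In both ions every ring atom is sp² and contributes a p orbital, so both rings are fully conjugated.
Cation: 2 × 2 + 0 = 4 π electrons → 4(1), antiaromatic.
Anion: 2 × 2 + 2 = 6 π electrons → 4(1)+2, aromatic.

The anion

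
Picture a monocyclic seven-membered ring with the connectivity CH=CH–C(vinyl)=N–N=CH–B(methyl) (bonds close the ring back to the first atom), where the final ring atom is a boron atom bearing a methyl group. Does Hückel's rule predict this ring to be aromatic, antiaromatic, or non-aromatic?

Check conjugation: each doubly-bonded ring atom is sp² with one p-orbital electron; each =N– nitrogen is pyridine-type (lone pair in the sp² plane, one electron in the p orbital); the boron has an empty p orbital — every position has a p orbital, so the cyclic π system is continuous.
Tallying contributions gives 3 × 2 = 6 from the double-bond units + 0 from the B(methyl) atom = 6.
With 6 π electrons (n = 1), the Hückel 4n+2 condition holds.

Aromatic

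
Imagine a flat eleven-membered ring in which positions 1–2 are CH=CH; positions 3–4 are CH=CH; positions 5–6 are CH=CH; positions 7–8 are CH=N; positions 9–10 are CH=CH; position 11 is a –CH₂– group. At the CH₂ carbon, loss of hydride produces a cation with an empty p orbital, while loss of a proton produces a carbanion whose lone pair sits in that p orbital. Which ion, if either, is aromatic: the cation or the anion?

The cation

In both ions every ring atom is sp² and contributes a p orbital, so both rings are fully conjugated.
Cation: 5 × 2 + 0 = 10 π electrons → 4(2)+2, aromatic.
Anion: 5 × 2 + 2 = 12 π electrons → 4(3), antiaromatic.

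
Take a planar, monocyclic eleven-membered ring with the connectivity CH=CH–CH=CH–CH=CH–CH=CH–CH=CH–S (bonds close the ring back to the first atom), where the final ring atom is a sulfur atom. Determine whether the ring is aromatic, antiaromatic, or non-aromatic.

Antiaromatic

Every ring atom contributes a p orbital perpendicular to the ring (each doubly-bonded ring atom is sp² with one p-orbital electron; the sulfur donates one lone pair from its p orbital), so the π system is cyclic and fully conjugated.
Adding the contributions, 5 × 2 = 10 from the double-bond units + 2 from the S atom = 12.
A 4n π count (12, n = 3) in a planar conjugated ring means antiaromatic.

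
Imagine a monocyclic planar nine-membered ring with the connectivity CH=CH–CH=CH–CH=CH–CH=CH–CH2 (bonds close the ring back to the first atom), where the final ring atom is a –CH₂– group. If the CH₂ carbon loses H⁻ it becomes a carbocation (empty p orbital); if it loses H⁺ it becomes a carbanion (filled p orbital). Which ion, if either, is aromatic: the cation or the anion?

The anion

Once that carbon is sp², every ring atom has a p orbital and both ions are fully conjugated.
Cation: 4 × 2 + 0 = 8 π electrons → 4(2), antiaromatic.
Anion: 4 × 2 + 2 = 10 π electrons → 4(2)+2, aromatic.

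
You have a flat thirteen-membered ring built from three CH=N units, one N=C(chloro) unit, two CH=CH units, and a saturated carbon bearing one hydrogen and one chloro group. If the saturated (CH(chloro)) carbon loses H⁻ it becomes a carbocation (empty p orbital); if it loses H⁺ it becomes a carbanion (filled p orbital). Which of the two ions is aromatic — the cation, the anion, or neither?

In both ions every ring atom is sp² and contributes a p orbital, so both rings are fully conjugated.
Cation: 6 × 2 + 0 = 12 π electrons → 4(3), antiaromatic.
Anion: 6 × 2 + 2 = 14 π electrons → 4(3)+2, aromatic.

The anion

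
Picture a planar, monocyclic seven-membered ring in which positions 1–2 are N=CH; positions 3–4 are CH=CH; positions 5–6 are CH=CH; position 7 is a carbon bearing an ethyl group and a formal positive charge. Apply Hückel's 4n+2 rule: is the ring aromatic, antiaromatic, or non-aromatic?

Aromatic

Check conjugation: the double-bond atoms are sp², each contributing one p electron; the doubly-bonded nitrogens are pyridine-type — their lone pairs lie in the ring plane, leaving one electron in the p orbital; the carbocation has an empty p orbital — every position has a p orbital, so the cyclic π system is continuous.
Counting π electrons: 3 × 2 = 6 from the double-bond units + 0 from the C(ethyl)(+) atom = 6.
Since 6 = 4·1 + 2, the ring meets the 4n+2 criterion.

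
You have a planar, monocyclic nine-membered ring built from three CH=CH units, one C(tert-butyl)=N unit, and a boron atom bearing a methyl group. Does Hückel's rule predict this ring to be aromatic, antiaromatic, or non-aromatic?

Antiaromatic

Every ring atom contributes a p orbital perpendicular to the ring (each doubly-bonded ring atom is sp² with one p-orbital electron; each =N– nitrogen is pyridine-type (lone pair in the sp² plane, one electron in the p orbital); the boron has an empty p orbital), so the π system is cyclic and fully conjugated.
Counting π electrons: 4 × 2 = 8 from the double-bond units + 0 from the B(methyl) atom = 8.
8 = 4(2); a planar, fully conjugated 4n system is antiaromatic.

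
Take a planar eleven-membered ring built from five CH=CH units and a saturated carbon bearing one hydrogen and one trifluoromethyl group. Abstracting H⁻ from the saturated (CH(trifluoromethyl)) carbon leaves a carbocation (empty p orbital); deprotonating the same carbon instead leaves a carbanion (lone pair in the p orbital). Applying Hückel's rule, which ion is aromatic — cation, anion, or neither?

In either ion the ring is fully conjugated: every atom, including the new sp² carbon, supplies a p orbital.
Cation: 5 × 2 + 0 = 10 π electrons → 4(2)+2, aromatic.
Anion: 5 × 2 + 2 = 12 π electrons → 4(3), antiaromatic.

The cation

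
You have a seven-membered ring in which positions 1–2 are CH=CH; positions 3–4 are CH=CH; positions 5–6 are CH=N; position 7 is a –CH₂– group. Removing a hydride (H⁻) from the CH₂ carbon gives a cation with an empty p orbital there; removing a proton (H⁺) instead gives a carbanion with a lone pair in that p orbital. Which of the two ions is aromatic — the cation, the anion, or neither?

Both ions have a continuous loop of p orbitals — each ring atom is sp².
Cation: 3 × 2 + 0 = 6 π electrons → 4(1)+2, aromatic.
Anion: 3 × 2 + 2 = 8 π electrons → 4(2), antiaromatic.

The cation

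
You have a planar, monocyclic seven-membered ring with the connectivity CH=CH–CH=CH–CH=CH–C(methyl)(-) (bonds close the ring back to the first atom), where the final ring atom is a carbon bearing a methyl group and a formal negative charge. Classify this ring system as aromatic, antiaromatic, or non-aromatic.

Check conjugation: each doubly-bonded ring atom is sp² with one p-orbital electron; the carbanion's lone pair occupies the p orbital — every position has a p orbital, so the cyclic π system is continuous.
Tallying contributions gives 3 × 2 = 6 from the double-bond units + 2 from the C(methyl)(-) atom = 8.
8 is a 4n count (n = 2), so the planar conjugated ring is antiaromatic.

Antiaromatic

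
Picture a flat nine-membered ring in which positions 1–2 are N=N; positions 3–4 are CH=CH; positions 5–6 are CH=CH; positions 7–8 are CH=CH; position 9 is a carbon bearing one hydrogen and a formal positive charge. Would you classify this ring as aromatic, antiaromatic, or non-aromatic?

Every ring atom contributes a p orbital perpendicular to the ring (every atom in a ring double bond is sp² and brings one electron to the p orbital; the doubly-bonded nitrogens are pyridine-type — their lone pairs lie in the ring plane, leaving one electron in the p orbital; the carbocation has an empty p orbital), so the π system is cyclic and fully conjugated.
π-electron count: 4 × 2 = 8 from the double-bond units + 0 from the CH(+) atom = 8.
8 = 4(2); a planar, fully conjugated 4n system is antiaromatic.

Antiaromatic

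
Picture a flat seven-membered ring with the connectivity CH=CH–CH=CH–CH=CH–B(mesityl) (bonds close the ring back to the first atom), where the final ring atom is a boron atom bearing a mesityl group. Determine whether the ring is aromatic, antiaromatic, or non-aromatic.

Aromatic

Check conjugation: the double-bond atoms are sp², each contributing one p electron; the boron has an empty p orbital — every position has a p orbital, so the cyclic π system is continuous.
Tallying contributions gives 3 × 2 = 6 from the double-bond units + 0 from the B(mesityl) atom = 6.
With 6 π electrons (n = 1), the Hückel 4n+2 condition holds.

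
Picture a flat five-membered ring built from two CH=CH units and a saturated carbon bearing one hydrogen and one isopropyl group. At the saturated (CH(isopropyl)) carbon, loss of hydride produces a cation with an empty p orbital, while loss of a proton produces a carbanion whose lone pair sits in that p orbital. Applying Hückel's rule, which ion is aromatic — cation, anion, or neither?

The anion

Once that carbon is sp², every ring atom has a p orbital and both ions are fully conjugated.
Cation: 2 × 2 + 0 = 4 π electrons → 4(1), antiaromatic.
Anion: 2 × 2 + 2 = 6 π electrons → 4(1)+2, aromatic.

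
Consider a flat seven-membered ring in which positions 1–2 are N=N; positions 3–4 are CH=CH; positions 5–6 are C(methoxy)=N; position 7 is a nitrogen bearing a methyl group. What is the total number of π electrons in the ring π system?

The p orbitals form a continuous loop: the double-bond atoms are sp², each contributing one p electron; the doubly-bonded nitrogens are pyridine-type — their lone pairs lie in the ring plane, leaving one electron in the p orbital; the pyrrole-type nitrogen donates its lone pair from the p orbital. The ring is fully conjugated.
π-electron count: 3 × 2 = 6 from the double-bond units + 2 from the N(methyl) atom = 8.

8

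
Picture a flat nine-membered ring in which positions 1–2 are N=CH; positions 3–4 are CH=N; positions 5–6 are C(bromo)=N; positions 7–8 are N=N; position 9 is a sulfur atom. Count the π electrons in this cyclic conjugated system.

10

All ring atoms are sp² and supply a p orbital to the ring (every atom in a ring double bond is sp² and brings one electron to the p orbital; the doubly-bonded nitrogens are pyridine-type — their lone pairs lie in the ring plane, leaving one electron in the p orbital; the sulfur donates one lone pair from its p orbital); the conjugation is uninterrupted.
Adding the contributions, 4 × 2 = 8 from the double-bond units + 2 from the S atom = 10.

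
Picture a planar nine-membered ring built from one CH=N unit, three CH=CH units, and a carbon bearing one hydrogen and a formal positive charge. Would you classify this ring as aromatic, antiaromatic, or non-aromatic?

The p orbitals form a continuous loop: each doubly-bonded ring atom is sp² with one p-orbital electron; each sp² =N– keeps its lone pair in-plane and puts one electron into the π system; the carbocation has an empty p orbital. The ring is fully conjugated.
Adding the contributions, 4 × 2 = 8 from the double-bond units + 0 from the CH(+) atom = 8.
8 = 4(2); a planar, fully conjugated 4n system is antiaromatic.

Antiaromatic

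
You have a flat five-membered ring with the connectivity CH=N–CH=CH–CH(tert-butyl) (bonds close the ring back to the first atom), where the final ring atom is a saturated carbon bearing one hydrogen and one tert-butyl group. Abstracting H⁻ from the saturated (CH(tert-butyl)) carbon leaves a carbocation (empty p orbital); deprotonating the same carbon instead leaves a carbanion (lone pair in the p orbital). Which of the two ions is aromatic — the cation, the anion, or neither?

In both ions every ring atom is sp² and contributes a p orbital, so both rings are fully conjugated.
Cation: 2 × 2 + 0 = 4 π electrons → 4(1), antiaromatic.
Anion: 2 × 2 + 2 = 6 π electrons → 4(1)+2, aromatic.

The anion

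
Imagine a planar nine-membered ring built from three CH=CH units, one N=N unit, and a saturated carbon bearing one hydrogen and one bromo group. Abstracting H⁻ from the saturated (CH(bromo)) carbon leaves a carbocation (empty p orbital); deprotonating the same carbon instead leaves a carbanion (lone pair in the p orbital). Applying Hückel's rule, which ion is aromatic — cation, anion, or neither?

Once that carbon is sp², every ring atom has a p orbital and both ions are fully conjugated.
Cation: 4 × 2 + 0 = 8 π electrons → 4(2), antiaromatic.
Anion: 4 × 2 + 2 = 10 π electrons → 4(2)+2, aromatic.

The anion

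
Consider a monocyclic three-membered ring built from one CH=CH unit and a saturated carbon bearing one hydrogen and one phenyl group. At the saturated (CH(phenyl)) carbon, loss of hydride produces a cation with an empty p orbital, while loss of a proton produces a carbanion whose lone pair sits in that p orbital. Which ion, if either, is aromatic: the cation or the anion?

The cation

In either ion the ring is fully conjugated: every atom, including the new sp² carbon, supplies a p orbital.
Cation: 1 × 2 + 0 = 2 π electrons → 4(0)+2, aromatic.
Anion: 1 × 2 + 2 = 4 π electrons → 4(1), antiaromatic.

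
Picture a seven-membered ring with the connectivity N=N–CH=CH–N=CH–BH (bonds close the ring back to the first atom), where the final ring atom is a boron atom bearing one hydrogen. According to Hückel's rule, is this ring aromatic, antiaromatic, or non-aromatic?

Aromatic

The p orbitals form a continuous loop: the double-bond atoms are sp², each contributing one p electron; each =N– nitrogen is pyridine-type (lone pair in the sp² plane, one electron in the p orbital); the boron has an empty p orbital. The ring is fully conjugated.
π-electron count: 3 × 2 = 6 from the double-bond units + 0 from the BH atom = 6.
That gives a 4n+2 count (6, n = 1).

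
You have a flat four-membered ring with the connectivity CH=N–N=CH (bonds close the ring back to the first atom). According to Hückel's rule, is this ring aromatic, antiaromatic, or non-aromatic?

Antiaromatic

Every ring atom contributes a p orbital perpendicular to the ring (the double-bond atoms are sp², each contributing one p electron; each sp² =N– keeps its lone pair in-plane and puts one electron into the π system), so the π system is cyclic and fully conjugated.
π-electron count: 2 × 2 = 4 from the 2 double-bond units.
A 4n π count (4, n = 1) in a planar conjugated ring means antiaromatic.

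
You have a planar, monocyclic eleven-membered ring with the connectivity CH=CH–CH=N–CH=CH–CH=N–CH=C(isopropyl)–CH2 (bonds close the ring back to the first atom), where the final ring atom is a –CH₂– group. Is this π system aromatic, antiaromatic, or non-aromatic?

Because the tetrahedral CH₂ carbon is sp³ and has no p orbital in the ring π system at the CH2 position, the π system cannot extend all the way around the ring.
Broken conjugation rules out both aromaticity and antiaromaticity.

Non-aromatic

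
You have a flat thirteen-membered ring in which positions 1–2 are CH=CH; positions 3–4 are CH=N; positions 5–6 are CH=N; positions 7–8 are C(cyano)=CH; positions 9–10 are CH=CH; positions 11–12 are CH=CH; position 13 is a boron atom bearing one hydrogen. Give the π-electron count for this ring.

12

Check conjugation: every atom in a ring double bond is sp² and brings one electron to the p orbital; each sp² =N– keeps its lone pair in-plane and puts one electron into the π system; the boron has an empty p orbital — every position has a p orbital, so the cyclic π system is continuous.
Counting π electrons: 6 × 2 = 12 from the double-bond units + 0 from the BH atom = 12.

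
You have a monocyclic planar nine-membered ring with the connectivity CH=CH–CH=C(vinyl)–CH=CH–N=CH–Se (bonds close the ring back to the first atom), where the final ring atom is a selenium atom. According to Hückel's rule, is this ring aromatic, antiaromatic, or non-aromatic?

The p orbitals form a continuous loop: the double-bond atoms are sp², each contributing one p electron; each =N– nitrogen is pyridine-type (lone pair in the sp² plane, one electron in the p orbital); the selenium donates one lone pair from its p orbital. The ring is fully conjugated.
Adding the contributions, 4 × 2 = 8 from the double-bond units + 2 from the Se atom = 10.
That gives a 4n+2 count (10, n = 2).

Aromatic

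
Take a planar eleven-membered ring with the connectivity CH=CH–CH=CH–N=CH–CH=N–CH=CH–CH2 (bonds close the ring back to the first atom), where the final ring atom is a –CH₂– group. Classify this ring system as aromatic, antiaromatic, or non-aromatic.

The CH2 position has four σ bonds — the tetrahedral CH₂ carbon is sp³ and has no p orbital in the ring π system — so the cyclic conjugation is interrupted.
Without a continuous loop of overlapping p orbitals the Hückel electron count never comes into play.

Non-aromatic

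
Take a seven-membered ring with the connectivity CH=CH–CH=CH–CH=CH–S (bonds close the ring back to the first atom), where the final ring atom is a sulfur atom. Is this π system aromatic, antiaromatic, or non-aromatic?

All ring atoms are sp² and supply a p orbital to the ring (each doubly-bonded ring atom is sp² with one p-orbital electron; the sulfur donates one lone pair from its p orbital); the conjugation is uninterrupted.
Counting π electrons: 3 × 2 = 6 from the double-bond units + 2 from the S atom = 8.
8 = 4(2); a planar, fully conjugated 4n system is antiaromatic.

Antiaromatic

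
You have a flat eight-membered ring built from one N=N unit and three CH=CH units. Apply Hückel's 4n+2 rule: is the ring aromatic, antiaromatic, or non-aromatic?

Antiaromatic

All ring atoms are sp² and supply a p orbital to the ring (the double-bond atoms are sp², each contributing one p electron; the doubly-bonded nitrogens are pyridine-type — their lone pairs lie in the ring plane, leaving one electron in the p orbital); the conjugation is uninterrupted.
Tallying contributions gives 4 × 2 = 8 from the 4 double-bond units.
A 4n π count (8, n = 2) in a planar conjugated ring means antiaromatic.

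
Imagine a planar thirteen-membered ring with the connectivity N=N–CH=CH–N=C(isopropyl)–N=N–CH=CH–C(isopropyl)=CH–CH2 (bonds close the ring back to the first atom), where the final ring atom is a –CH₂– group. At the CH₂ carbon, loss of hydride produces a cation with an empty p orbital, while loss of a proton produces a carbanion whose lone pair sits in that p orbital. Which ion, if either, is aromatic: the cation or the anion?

Once that carbon is sp², every ring atom has a p orbital and both ions are fully conjugated.
Cation: 6 × 2 + 0 = 12 π electrons → 4(3), antiaromatic.
Anion: 6 × 2 + 2 = 14 π electrons → 4(3)+2, aromatic.

The anion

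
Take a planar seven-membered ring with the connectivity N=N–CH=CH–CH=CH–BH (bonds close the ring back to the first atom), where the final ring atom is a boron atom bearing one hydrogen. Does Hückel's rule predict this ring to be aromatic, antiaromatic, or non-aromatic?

Aromatic

Check conjugation: every atom in a ring double bond is sp² and brings one electron to the p orbital; each =N– nitrogen is pyridine-type (lone pair in the sp² plane, one electron in the p orbital); the boron has an empty p orbital — every position has a p orbital, so the cyclic π system is continuous.
Tallying contributions gives 3 × 2 = 6 from the double-bond units + 0 from the BH atom = 6.
With 6 π electrons (n = 1), the Hückel 4n+2 condition holds.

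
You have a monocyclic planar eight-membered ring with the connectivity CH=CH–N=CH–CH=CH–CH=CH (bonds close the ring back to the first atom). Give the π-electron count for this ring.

8

The p orbitals form a continuous loop: every atom in a ring double bond is sp² and brings one electron to the p orbital; each sp² =N– keeps its lone pair in-plane and puts one electron into the π system. The ring is fully conjugated.
Counting π electrons: 4 × 2 = 8 from the 4 double-bond units.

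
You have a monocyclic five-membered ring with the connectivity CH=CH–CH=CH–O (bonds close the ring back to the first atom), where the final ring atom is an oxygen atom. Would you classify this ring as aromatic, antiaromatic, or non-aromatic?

Aromatic

The p orbitals form a continuous loop: each doubly-bonded ring atom is sp² with one p-orbital electron; the oxygen donates one lone pair from its p orbital. The ring is fully conjugated.
π-electron count: 2 × 2 = 4 from the double-bond units + 2 from the O atom = 6.
That gives a 4n+2 count (6, n = 1).
(The species described is furan.)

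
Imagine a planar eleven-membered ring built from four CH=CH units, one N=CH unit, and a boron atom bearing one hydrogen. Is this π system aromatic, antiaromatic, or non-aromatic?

Aromatic

All ring atoms are sp² and supply a p orbital to the ring (every atom in a ring double bond is sp² and brings one electron to the p orbital; each =N– nitrogen is pyridine-type (lone pair in the sp² plane, one electron in the p orbital); the boron has an empty p orbital); the conjugation is uninterrupted.
Adding the contributions, 5 × 2 = 10 from the double-bond units + 0 from the BH atom = 10.
10 = 4(2) + 2, which satisfies Hückel's 4n+2 rule.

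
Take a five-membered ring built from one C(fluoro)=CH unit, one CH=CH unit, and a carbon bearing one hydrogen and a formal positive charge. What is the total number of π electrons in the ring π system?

Check conjugation: the double-bond atoms are sp², each contributing one p electron; the carbocation has an empty p orbital — every position has a p orbital, so the cyclic π system is continuous.
Counting π electrons: 2 × 2 = 4 from the double-bond units + 0 from the CH(+) atom = 4.

4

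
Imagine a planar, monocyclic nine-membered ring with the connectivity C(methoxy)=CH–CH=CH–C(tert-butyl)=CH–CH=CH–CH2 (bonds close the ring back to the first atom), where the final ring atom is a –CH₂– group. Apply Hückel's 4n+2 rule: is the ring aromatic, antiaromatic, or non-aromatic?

Non-aromatic

The CH2 position has four σ bonds — the tetrahedral CH₂ carbon is sp³ and has no p orbital in the ring π system — so the cyclic conjugation is interrupted.
Without a continuous loop of overlapping p orbitals the Hückel electron count never comes into play.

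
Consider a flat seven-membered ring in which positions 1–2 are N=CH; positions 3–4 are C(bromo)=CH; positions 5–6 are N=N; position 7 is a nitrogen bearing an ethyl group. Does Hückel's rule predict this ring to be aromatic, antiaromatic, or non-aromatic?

Check conjugation: each doubly-bonded ring atom is sp² with one p-orbital electron; the doubly-bonded nitrogens are pyridine-type — their lone pairs lie in the ring plane, leaving one electron in the p orbital; the pyrrole-type nitrogen donates its lone pair from the p orbital — every position has a p orbital, so the cyclic π system is continuous.
Counting π electrons: 3 × 2 = 6 from the double-bond units + 2 from the N(ethyl) atom = 8.
A 4n π count (8, n = 2) in a planar conjugated ring means antiaromatic.

Antiaromatic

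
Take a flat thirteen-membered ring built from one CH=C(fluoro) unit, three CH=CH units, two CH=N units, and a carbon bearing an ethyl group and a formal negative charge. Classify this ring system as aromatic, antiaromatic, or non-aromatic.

Aromatic

All ring atoms are sp² and supply a p orbital to the ring (every atom in a ring double bond is sp² and brings one electron to the p orbital; each =N– nitrogen is pyridine-type (lone pair in the sp² plane, one electron in the p orbital); the carbanion's lone pair occupies the p orbital); the conjugation is uninterrupted.
Counting π electrons: 6 × 2 = 12 from the double-bond units + 2 from the C(ethyl)(-) atom = 14.
Since 14 = 4·3 + 2, the ring meets the 4n+2 criterion.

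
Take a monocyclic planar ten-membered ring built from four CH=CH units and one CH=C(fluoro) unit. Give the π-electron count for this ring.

All ring atoms are sp² and supply a p orbital to the ring (the double-bond atoms are sp², each contributing one p electron); the conjugation is uninterrupted.
π-electron count: 5 × 2 = 10 from the 5 double-bond units.

10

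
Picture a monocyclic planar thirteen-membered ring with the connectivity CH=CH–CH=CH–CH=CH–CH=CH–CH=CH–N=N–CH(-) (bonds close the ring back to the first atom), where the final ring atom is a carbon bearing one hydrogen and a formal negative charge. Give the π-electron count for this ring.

Every ring atom contributes a p orbital perpendicular to the ring (the double-bond atoms are sp², each contributing one p electron; each sp² =N– keeps its lone pair in-plane and puts one electron into the π system; the carbanion's lone pair occupies the p orbital), so the π system is cyclic and fully conjugated.
Adding the contributions, 6 × 2 = 12 from the double-bond units + 2 from the CH(-) atom = 14.

14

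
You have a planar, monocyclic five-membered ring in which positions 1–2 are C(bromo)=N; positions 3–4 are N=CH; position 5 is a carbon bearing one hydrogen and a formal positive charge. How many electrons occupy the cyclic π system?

All ring atoms are sp² and supply a p orbital to the ring (each doubly-bonded ring atom is sp² with one p-orbital electron; the doubly-bonded nitrogens are pyridine-type — their lone pairs lie in the ring plane, leaving one electron in the p orbital; the carbocation has an empty p orbital); the conjugation is uninterrupted.
Adding the contributions, 2 × 2 = 4 from the double-bond units + 0 from the CH(+) atom = 4.

4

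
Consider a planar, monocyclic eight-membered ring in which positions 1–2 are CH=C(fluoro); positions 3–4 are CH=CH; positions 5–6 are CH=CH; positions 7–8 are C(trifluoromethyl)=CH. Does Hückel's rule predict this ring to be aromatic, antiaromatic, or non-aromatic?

Antiaromatic

The p orbitals form a continuous loop: every atom in a ring double bond is sp² and brings one electron to the p orbital. The ring is fully conjugated.
Adding the contributions, 4 × 2 = 8 from the 4 double-bond units.
A 4n π count (8, n = 2) in a planar conjugated ring means antiaromatic.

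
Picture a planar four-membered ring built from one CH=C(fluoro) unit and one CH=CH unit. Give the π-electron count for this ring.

All ring atoms are sp² and supply a p orbital to the ring (the double-bond atoms are sp², each contributing one p electron); the conjugation is uninterrupted.
Counting π electrons: 2 × 2 = 4 from the 2 double-bond units.

4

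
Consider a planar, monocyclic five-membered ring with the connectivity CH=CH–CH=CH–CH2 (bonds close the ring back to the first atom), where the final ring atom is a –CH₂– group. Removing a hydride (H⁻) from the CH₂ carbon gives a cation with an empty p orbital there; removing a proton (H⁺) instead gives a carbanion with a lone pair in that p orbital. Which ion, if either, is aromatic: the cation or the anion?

The anion

In either ion the ring is fully conjugated: every atom, including the new sp² carbon, supplies a p orbital.
Cation: 2 × 2 + 0 = 4 π electrons → 4(1), antiaromatic.
Anion: 2 × 2 + 2 = 6 π electrons → 4(1)+2, aromatic.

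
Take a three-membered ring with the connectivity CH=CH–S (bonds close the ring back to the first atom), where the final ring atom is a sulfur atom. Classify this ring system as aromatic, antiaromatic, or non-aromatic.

Every ring atom contributes a p orbital perpendicular to the ring (each doubly-bonded ring atom is sp² with one p-orbital electron; the sulfur donates one lone pair from its p orbital), so the π system is cyclic and fully conjugated.
Tallying contributions gives 1 × 2 = 2 from the double-bond unit + 2 from the S atom = 4.
A 4n π count (4, n = 1) in a planar conjugated ring means antiaromatic.

Antiaromatic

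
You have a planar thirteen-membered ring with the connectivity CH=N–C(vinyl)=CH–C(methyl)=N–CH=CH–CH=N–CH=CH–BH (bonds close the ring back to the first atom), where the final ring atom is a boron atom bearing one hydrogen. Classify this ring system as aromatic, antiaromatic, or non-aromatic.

Check conjugation: the double-bond atoms are sp², each contributing one p electron; each sp² =N– keeps its lone pair in-plane and puts one electron into the π system; the boron has an empty p orbital — every position has a p orbital, so the cyclic π system is continuous.
Adding the contributions, 6 × 2 = 12 from the double-bond units + 0 from the BH atom = 12.
12 = 4(3); a planar, fully conjugated 4n system is antiaromatic.

Antiaromatic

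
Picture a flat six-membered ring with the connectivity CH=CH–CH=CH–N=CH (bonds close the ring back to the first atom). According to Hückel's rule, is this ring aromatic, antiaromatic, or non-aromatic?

Check conjugation: each doubly-bonded ring atom is sp² with one p-orbital electron; each =N– nitrogen is pyridine-type (lone pair in the sp² plane, one electron in the p orbital) — every position has a p orbital, so the cyclic π system is continuous.
Adding the contributions, 3 × 2 = 6 from the 3 double-bond units.
Since 6 = 4·1 + 2, the ring meets the 4n+2 criterion.

Aromatic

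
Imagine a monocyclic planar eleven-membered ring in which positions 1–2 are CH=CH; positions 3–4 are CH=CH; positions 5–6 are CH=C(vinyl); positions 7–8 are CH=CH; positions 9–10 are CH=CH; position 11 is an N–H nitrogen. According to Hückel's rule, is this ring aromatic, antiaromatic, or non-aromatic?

Check conjugation: the double-bond atoms are sp², each contributing one p electron; the pyrrole-type nitrogen donates its lone pair from the p orbital — every position has a p orbital, so the cyclic π system is continuous.
π-electron count: 5 × 2 = 10 from the double-bond units + 2 from the NH atom = 12.
A 4n π count (12, n = 3) in a planar conjugated ring means antiaromatic.

Antiaromatic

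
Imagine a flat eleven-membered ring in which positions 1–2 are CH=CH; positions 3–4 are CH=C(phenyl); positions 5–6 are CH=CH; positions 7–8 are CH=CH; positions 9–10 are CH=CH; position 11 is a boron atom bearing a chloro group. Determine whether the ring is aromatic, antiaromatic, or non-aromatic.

The p orbitals form a continuous loop: each doubly-bonded ring atom is sp² with one p-orbital electron; the boron has an empty p orbital. The ring is fully conjugated.
π-electron count: 5 × 2 = 10 from the double-bond units + 0 from the B(chloro) atom = 10.
With 10 π electrons (n = 2), the Hückel 4n+2 condition holds.

Aromatic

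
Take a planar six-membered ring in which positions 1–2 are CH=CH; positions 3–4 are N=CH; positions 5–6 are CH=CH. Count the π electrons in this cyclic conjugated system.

6

Check conjugation: each doubly-bonded ring atom is sp² with one p-orbital electron; the doubly-bonded nitrogens are pyridine-type — their lone pairs lie in the ring plane, leaving one electron in the p orbital — every position has a p orbital, so the cyclic π system is continuous.
Counting π electrons: 3 × 2 = 6 from the 3 double-bond units.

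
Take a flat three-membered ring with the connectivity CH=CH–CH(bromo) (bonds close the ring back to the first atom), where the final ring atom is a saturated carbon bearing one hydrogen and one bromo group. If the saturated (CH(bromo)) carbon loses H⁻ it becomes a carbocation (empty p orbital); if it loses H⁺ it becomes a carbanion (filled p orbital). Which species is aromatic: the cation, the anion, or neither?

In both ions every ring atom is sp² and contributes a p orbital, so both rings are fully conjugated.
Cation: 1 × 2 + 0 = 2 π electrons → 4(0)+2, aromatic.
Anion: 1 × 2 + 2 = 4 π electrons → 4(1), antiaromatic.

The cation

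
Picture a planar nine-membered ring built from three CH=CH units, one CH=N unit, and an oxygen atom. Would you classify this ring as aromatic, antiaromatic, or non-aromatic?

Aromatic

All ring atoms are sp² and supply a p orbital to the ring (each doubly-bonded ring atom is sp² with one p-orbital electron; each =N– nitrogen is pyridine-type (lone pair in the sp² plane, one electron in the p orbital); the oxygen donates one lone pair from its p orbital); the conjugation is uninterrupted.
Tallying contributions gives 4 × 2 = 8 from the double-bond units + 2 from the O atom = 10.
10 = 4(2) + 2, which satisfies Hückel's 4n+2 rule.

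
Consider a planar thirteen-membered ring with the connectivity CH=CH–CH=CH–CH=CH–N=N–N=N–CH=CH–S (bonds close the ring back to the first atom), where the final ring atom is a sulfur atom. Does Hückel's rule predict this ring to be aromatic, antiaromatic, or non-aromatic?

The p orbitals form a continuous loop: the double-bond atoms are sp², each contributing one p electron; the doubly-bonded nitrogens are pyridine-type — their lone pairs lie in the ring plane, leaving one electron in the p orbital; the sulfur donates one lone pair from its p orbital. The ring is fully conjugated.
Adding the contributions, 6 × 2 = 12 from the double-bond units + 2 from the S atom = 14.
14 = 4(3) + 2, which satisfies Hückel's 4n+2 rule.

Aromatic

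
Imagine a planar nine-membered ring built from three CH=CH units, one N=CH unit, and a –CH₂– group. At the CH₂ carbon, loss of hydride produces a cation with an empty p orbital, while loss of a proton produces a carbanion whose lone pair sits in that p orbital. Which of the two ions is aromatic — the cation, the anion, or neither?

The anion

Both ions have a continuous loop of p orbitals — each ring atom is sp².
Cation: 4 × 2 + 0 = 8 π electrons → 4(2), antiaromatic.
Anion: 4 × 2 + 2 = 10 π electrons → 4(2)+2, aromatic.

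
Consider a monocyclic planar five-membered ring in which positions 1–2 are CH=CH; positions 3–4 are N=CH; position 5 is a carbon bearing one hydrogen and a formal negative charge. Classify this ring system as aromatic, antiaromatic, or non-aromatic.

Check conjugation: each doubly-bonded ring atom is sp² with one p-orbital electron; each =N– nitrogen is pyridine-type (lone pair in the sp² plane, one electron in the p orbital); the carbanion's lone pair occupies the p orbital — every position has a p orbital, so the cyclic π system is continuous.
Tallying contributions gives 2 × 2 = 4 from the double-bond units + 2 from the CH(-) atom = 6.
With 6 π electrons (n = 1), the Hückel 4n+2 condition holds.

Aromatic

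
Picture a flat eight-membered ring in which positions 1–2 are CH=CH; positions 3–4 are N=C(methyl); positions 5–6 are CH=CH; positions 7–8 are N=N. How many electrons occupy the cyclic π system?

8

The p orbitals form a continuous loop: the double-bond atoms are sp², each contributing one p electron; each =N– nitrogen is pyridine-type (lone pair in the sp² plane, one electron in the p orbital). The ring is fully conjugated.
Adding the contributions, 4 × 2 = 8 from the 4 double-bond units.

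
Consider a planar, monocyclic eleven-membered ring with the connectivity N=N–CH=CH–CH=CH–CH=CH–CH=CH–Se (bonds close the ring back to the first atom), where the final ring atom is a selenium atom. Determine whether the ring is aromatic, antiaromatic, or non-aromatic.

The p orbitals form a continuous loop: the double-bond atoms are sp², each contributing one p electron; the doubly-bonded nitrogens are pyridine-type — their lone pairs lie in the ring plane, leaving one electron in the p orbital; the selenium donates one lone pair from its p orbital. The ring is fully conjugated.
Tallying contributions gives 5 × 2 = 10 from the double-bond units + 2 from the Se atom = 12.
A 4n π count (12, n = 3) in a planar conjugated ring means antiaromatic.

Antiaromatic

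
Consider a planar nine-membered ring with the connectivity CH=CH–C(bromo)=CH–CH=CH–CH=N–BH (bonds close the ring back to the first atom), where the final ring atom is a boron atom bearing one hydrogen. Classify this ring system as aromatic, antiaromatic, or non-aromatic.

Antiaromatic

The p orbitals form a continuous loop: the double-bond atoms are sp², each contributing one p electron; each sp² =N– keeps its lone pair in-plane and puts one electron into the π system; the boron has an empty p orbital. The ring is fully conjugated.
Adding the contributions, 4 × 2 = 8 from the double-bond units + 0 from the BH atom = 8.
With 8 = 4·2 π electrons, Hückel's rule classifies the planar ring as antiaromatic.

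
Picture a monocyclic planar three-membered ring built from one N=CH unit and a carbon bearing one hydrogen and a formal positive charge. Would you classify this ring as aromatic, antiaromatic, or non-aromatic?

Aromatic

Every ring atom contributes a p orbital perpendicular to the ring (each doubly-bonded ring atom is sp² with one p-orbital electron; the doubly-bonded nitrogens are pyridine-type — their lone pairs lie in the ring plane, leaving one electron in the p orbital; the carbocation has an empty p orbital), so the π system is cyclic and fully conjugated.
Tallying contributions gives 1 × 2 = 2 from the double-bond unit + 0 from the CH(+) atom = 2.
With 2 π electrons (n = 0), the Hückel 4n+2 condition holds.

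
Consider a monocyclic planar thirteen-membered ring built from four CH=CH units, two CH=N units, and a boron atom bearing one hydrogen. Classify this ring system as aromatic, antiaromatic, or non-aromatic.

Check conjugation: the double-bond atoms are sp², each contributing one p electron; the doubly-bonded nitrogens are pyridine-type — their lone pairs lie in the ring plane, leaving one electron in the p orbital; the boron has an empty p orbital — every position has a p orbital, so the cyclic π system is continuous.
π-electron count: 6 × 2 = 12 from the double-bond units + 0 from the BH atom = 12.
12 is a 4n count (n = 3), so the planar conjugated ring is antiaromatic.

Antiaromatic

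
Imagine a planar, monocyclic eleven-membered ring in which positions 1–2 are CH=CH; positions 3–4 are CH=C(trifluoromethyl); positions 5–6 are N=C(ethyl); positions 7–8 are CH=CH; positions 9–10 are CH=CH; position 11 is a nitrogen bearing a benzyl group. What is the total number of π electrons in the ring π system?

Check conjugation: every atom in a ring double bond is sp² and brings one electron to the p orbital; each sp² =N– keeps its lone pair in-plane and puts one electron into the π system; the pyrrole-type nitrogen donates its lone pair from the p orbital — every position has a p orbital, so the cyclic π system is continuous.
Tallying contributions gives 5 × 2 = 10 from the double-bond units + 2 from the N(benzyl) atom = 12.

12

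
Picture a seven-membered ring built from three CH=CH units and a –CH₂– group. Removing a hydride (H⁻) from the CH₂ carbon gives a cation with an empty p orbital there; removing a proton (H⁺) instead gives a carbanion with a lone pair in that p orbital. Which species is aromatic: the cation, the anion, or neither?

The cation

Once that carbon is sp², every ring atom has a p orbital and both ions are fully conjugated.
Cation: 3 × 2 + 0 = 6 π electrons → 4(1)+2, aromatic.
Anion: 3 × 2 + 2 = 8 π electrons → 4(2), antiaromatic.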